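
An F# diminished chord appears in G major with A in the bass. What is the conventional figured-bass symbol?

A is the third of F# diminished, so the chord is in first inversion.
A triad in first inversion is figured 6/3, conventionally abbreviated 6.

6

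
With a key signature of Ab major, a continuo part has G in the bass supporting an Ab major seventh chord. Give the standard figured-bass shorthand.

G is the seventh of Ab major seventh, so the chord is in third inversion.
A seventh chord in third inversion is figured 6/4/2, conventionally abbreviated 4/2.

4/2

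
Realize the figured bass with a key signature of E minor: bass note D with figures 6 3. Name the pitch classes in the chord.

D, F#, B

A third above D in this key is F#.
A sixth above D in this key is B.
Together with the bass D, this spells B minor in first inversion.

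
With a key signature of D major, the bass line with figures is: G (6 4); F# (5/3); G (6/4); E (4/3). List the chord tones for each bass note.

G, C#, E | F#, A, C# | G, C#, E | E, G, A, C#

G (6/4): G, C#, E.
F# (5/3): F#, A, C#.
G (6/4): G, C#, E.
E (6/4/3): E, G, A, C#.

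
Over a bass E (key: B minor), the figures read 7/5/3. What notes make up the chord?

E, G, B, D

A third above E in this key is G.
A fifth above E in this key is B.
A seventh above E in this key is D.
Together with the bass E, this spells E minor seventh in root position.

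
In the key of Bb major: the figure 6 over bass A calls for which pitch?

F

Counting 5 letter steps above A lands on F; in Bb major, that letter is F.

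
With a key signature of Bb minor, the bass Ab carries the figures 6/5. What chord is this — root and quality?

The figures 6/5 indicate a seventh chord in first inversion.
In first inversion the root lies a sixth above the bass: a sixth above Ab in Bb minor is F.
The chord tones are Ab, C, Eb, F, giving F minor seventh.

F minor seventh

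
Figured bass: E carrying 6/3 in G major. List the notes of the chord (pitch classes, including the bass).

E, G, C

A third above E in this key is G.
A sixth above E in this key is C.
Together with the bass E, this spells C major in first inversion.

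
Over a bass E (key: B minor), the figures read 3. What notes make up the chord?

The written figures 3 are shorthand for 5/3: the 5 is implied.
A third above E in this key is G.
A fifth above E in this key is B.
Together with the bass E, this spells E minor in root position.

E, G, B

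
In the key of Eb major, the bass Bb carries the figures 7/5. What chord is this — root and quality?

Bb dominant seventh

The figures 7/5 indicate a seventh chord in root position.
In root position the bass is the root, so the root is Bb.
The chord tones are Bb, D, F, Ab, giving Bb dominant seventh.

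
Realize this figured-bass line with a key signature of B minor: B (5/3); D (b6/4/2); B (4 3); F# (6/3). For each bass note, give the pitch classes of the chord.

B, D, F# | D, E, G, Bb | B, D, E, G | F#, A, D

B (5/3): B, D, F#.
D (b6/4/2): D, E, G, Bb.
B (6/4/3): B, D, E, G.
F# (6/3): F#, A, D.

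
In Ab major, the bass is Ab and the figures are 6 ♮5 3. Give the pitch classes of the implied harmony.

Ab, C, E, F

A third above Ab in this key is C.
A fifth above Ab in this key is Eb, made natural (E) by the ♮ figure.
A sixth above Ab in this key is F.
Together with the bass Ab, this spells F minor-major seventh in first inversion.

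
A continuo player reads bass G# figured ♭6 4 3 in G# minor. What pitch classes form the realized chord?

G#, B, C#, Eb

A third above G# in this key is B.
A fourth above G# in this key is C#.
A sixth above G# in this key is E, lowered to Eb by the flat.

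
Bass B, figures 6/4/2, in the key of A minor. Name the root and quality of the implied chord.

The figures 6/4/2 indicate a seventh chord in third inversion.
In third inversion the root lies a second above the bass: a second above B in A minor is C.
The chord tones are B, C, E, G, giving C major seventh.

C major seventh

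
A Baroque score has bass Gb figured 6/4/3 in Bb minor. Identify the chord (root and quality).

C half-diminished seventh

The figures 6/4/3 indicate a seventh chord in second inversion.
In second inversion the root lies a fourth above the bass: a fourth above Gb in Bb minor is C.
The chord tones are Gb, Bb, C, Eb, giving C half-diminished seventh.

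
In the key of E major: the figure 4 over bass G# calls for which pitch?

C#

Counting 3 letter steps above G# lands on C; in E major, that letter is C#.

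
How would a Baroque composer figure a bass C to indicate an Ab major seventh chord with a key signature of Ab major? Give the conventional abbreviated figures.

C is the third of Ab major seventh, so the chord is in first inversion.
A seventh chord in first inversion is figured 6/5/3, conventionally abbreviated 6/5.

6/5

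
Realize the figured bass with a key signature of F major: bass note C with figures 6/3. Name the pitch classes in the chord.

C, E, A

A third above C in this key is E.
A sixth above C in this key is A.
Together with the bass C, this spells A minor in first inversion.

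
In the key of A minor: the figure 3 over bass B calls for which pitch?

D

Counting 2 letter steps above B lands on D; in A minor, that letter is D.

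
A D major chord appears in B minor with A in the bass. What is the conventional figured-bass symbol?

6/4

A is the fifth of D major, so the chord is in second inversion.
A triad in second inversion is figured 6/4, conventionally abbreviated 6/4.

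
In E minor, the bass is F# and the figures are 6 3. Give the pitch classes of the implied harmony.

F#, A, D

A third above F# in this key is A.
A sixth above F# in this key is D.
Together with the bass F#, this spells D major in first inversion.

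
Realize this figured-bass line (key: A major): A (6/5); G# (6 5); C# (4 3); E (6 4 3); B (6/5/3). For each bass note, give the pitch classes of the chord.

A (6/5/3): A, C#, E, F#.
G# (6/5/3): G#, B, D, E.
C# (6/4/3): C#, E, F#, A.
E (6/4/3): E, G#, A, C#.
B (6/5/3): B, D, F#, G#.

A, C#, E, F# | G#, B, D, E | C#, E, F#, A | E, G#, A, C# | B, D, F#, G#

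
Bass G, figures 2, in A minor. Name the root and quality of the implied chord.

The figures 2 indicate a seventh chord in third inversion.
In third inversion the root lies a second above the bass: a second above G in A minor is A.
The chord tones are G, A, C, E, giving A minor seventh.

A minor seventh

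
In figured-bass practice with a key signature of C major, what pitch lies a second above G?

Counting 1 letter step above G lands on A; in C major, that letter is A.

A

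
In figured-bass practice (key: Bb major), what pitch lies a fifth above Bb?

F

Counting 4 letter steps above Bb lands on F; in Bb major, that letter is F.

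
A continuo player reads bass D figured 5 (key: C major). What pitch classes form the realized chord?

D, F, A

The written figures 5 are shorthand for 5/3: the 3 is implied.
A third above D in this key is F.
A fifth above D in this key is A.
Together with the bass D, this spells D minor in root position.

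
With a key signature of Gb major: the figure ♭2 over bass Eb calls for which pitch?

Fb

Counting 1 letter step above Eb lands on F; in Gb major, that letter is F.
The b2 figure lowers it a semitone, giving Fb.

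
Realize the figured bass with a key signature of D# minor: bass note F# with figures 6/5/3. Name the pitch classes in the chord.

A third above F# in this key is A#.
A fifth above F# in this key is C#.
A sixth above F# in this key is D#.
Together with the bass F#, this spells D# minor seventh in first inversion.

F#, A#, C#, D#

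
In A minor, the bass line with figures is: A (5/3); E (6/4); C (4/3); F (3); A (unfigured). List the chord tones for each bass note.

A, C, E | E, A, C | C, E, F, A | F, A, C | A, C, E

A (5/3): A, C, E.
E (6/4): E, A, C.
C (6/4/3): C, E, F, A.
F (5/3): F, A, C.
A (5/3): A, C, E.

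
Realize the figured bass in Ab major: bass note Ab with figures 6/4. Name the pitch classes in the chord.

A fourth above Ab in this key is Db.
A sixth above Ab in this key is F.
Together with the bass Ab, this spells Db major in second inversion.

Ab, Db, F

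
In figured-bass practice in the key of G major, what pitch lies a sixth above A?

Counting 5 letter steps above A lands on F; in G major, that letter is F#.

F#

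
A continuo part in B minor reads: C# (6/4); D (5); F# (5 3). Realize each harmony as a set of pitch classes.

C# (6/4): C#, F#, A.
D (5/3): D, F#, A.
F# (5/3): F#, A, C#.

C#, F#, A | D, F#, A | F#, A, C#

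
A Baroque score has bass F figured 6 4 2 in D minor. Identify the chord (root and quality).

G minor seventh

The figures 6 4 2 indicate a seventh chord in third inversion.
In third inversion the root lies a second above the bass: a second above F in D minor is G.
The chord tones are F, G, Bb, D, giving G minor seventh.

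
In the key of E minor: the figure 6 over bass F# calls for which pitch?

Counting 5 letter steps above F# lands on D; in E minor, that letter is D.

D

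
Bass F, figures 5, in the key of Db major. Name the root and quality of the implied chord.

F minor

The figures 5 indicate a triad in root position.
In root position the bass is the root, so the root is F.
The chord tones are F, Ab, C, giving F minor.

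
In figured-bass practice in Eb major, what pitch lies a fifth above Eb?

Bb

Counting 4 letter steps above Eb lands on B; in Eb major, that letter is Bb.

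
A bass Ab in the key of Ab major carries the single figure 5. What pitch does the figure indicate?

Eb

Counting 4 letter steps above Ab lands on E; in Ab major, that letter is Eb.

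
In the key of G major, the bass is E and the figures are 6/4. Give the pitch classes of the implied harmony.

E, A, C

A fourth above E in this key is A.
A sixth above E in this key is C.
Together with the bass E, this spells A minor in second inversion.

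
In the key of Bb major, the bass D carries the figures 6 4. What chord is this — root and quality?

G minor

The figures 6 4 indicate a triad in second inversion.
In second inversion the root lies a fourth above the bass: a fourth above D in Bb major is G.
The chord tones are D, G, Bb, giving G minor.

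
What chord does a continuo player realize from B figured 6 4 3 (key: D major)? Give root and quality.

E minor seventh

The figures 6 4 3 indicate a seventh chord in second inversion.
In second inversion the root lies a fourth above the bass: a fourth above B in D major is E.
The chord tones are B, D, E, G, giving E minor seventh.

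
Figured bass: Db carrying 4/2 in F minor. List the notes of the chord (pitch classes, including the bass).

The written figures 4/2 are shorthand for 6/4/2: the 6 is implied.
A second above Db in this key is Eb.
A fourth above Db in this key is G.
A sixth above Db in this key is Bb.
Together with the bass Db, this spells Eb dominant seventh in third inversion.

Db, Eb, G, Bb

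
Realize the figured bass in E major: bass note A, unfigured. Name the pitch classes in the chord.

A, C#, E

An unfigured bass implies 5/3.
A third above A in this key is C#.
A fifth above A in this key is E.
Together with the bass A, this spells A major in root position.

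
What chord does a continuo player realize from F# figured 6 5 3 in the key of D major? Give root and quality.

The figures 6 5 3 indicate a seventh chord in first inversion.
In first inversion the root lies a sixth above the bass: a sixth above F# in D major is D.
The chord tones are F#, A, C#, D, giving D major seventh.

D major seventh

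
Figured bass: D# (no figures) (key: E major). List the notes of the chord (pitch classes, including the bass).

An unfigured bass implies 5/3.
A third above D# in this key is F#.
A fifth above D# in this key is A.
Together with the bass D#, this spells D# diminished in root position.

D#, F#, A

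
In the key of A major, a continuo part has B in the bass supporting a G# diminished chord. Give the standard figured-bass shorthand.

B is the third of G# diminished, so the chord is in first inversion.
A triad in first inversion is figured 6/3, conventionally abbreviated 6.

6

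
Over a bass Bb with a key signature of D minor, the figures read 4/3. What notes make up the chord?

The written figures 4/3 are shorthand for 6/4/3: the 6 is implied.
A third above Bb in this key is D.
A fourth above Bb in this key is E.
A sixth above Bb in this key is G.
Together with the bass Bb, this spells E half-diminished seventh in second inversion.

Bb, D, E, G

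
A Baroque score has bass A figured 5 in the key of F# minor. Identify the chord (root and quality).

The figures 5 indicate a triad in root position.
In root position the bass is the root, so the root is A.
The chord tones are A, C#, E, giving A major.

A major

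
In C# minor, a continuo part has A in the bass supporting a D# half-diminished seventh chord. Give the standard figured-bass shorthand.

A is the fifth of D# half-diminished seventh, so the chord is in second inversion.
A seventh chord in second inversion is figured 6/4/3, conventionally abbreviated 4/3.

4/3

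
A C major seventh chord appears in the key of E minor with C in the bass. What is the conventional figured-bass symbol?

C is the root of C major seventh, so the chord is in root position.
A seventh chord in root position is figured 7/5/3, conventionally abbreviated 7.

7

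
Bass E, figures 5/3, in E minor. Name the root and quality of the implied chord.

E minor

The figures 5/3 indicate a triad in root position.
In root position the bass is the root, so the root is E.
The chord tones are E, G, B, giving E minor.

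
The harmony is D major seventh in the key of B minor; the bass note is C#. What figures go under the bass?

C# is the seventh of D major seventh, so the chord is in third inversion.
A seventh chord in third inversion is figured 6/4/2, conventionally abbreviated 4/2.

4/2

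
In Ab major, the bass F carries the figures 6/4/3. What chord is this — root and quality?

The figures 6/4/3 indicate a seventh chord in second inversion.
In second inversion the root lies a fourth above the bass: a fourth above F in Ab major is Bb.
The chord tones are F, Ab, Bb, Db, giving Bb minor seventh.

Bb minor seventh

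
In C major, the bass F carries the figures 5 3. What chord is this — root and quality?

The figures 5 3 indicate a triad in root position.
In root position the bass is the root, so the root is F.
The chord tones are F, A, C, giving F major.

F major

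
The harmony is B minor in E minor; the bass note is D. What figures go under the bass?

D is the third of B minor, so the chord is in first inversion.
A triad in first inversion is figured 6/3, conventionally abbreviated 6.

6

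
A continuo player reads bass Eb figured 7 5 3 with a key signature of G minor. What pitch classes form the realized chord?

A third above Eb in this key is G.
A fifth above Eb in this key is Bb.
A seventh above Eb in this key is D.
Together with the bass Eb, this spells Eb major seventh in root position.

Eb, G, Bb, D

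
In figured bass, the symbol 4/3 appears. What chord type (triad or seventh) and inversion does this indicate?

seventh chord, second inversion

4/3 is shorthand for 6/4/3.
Intervals of 6/4/3 above the bass form a seventh chord; the bass is the fifth, so this is second inversion.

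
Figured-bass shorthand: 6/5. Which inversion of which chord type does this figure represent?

6/5 is shorthand for 6/5/3.
Intervals of 6/5/3 above the bass form a seventh chord; the bass is the third, so this is first inversion.

seventh chord, first inversion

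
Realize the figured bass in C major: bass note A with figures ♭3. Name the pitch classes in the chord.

The written figures ♭3 are shorthand for 5/3: the 5 is implied.
A third above A in this key is C, lowered to Cb by the flat.
A fifth above A in this key is E.

A, Cb, E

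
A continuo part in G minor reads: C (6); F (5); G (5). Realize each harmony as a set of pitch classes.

C (6/3): C, Eb, A.
F (5/3): F, A, C.
G (5/3): G, Bb, D.

C, Eb, A | F, A, C | G, Bb, D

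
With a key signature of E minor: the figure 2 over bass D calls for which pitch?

Counting 1 letter step above D lands on E; in E minor, that letter is E.

E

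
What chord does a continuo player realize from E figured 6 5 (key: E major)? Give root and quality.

The figures 6 5 indicate a seventh chord in first inversion.
In first inversion the root lies a sixth above the bass: a sixth above E in E major is C#.
The chord tones are E, G#, B, C#, giving C# minor seventh.

C# minor seventh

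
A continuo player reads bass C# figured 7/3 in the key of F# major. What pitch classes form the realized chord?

C#, E#, G#, B

The written figures 7/3 are shorthand for 7/5/3: the 5 is implied.
A third above C# in this key is E#.
A fifth above C# in this key is G#.
A seventh above C# in this key is B.
Together with the bass C#, this spells C# dominant seventh in root position.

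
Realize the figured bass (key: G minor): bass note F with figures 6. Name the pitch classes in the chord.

The written figures 6 are shorthand for 6/3: the 3 is implied.
A third above F in this key is A.
A sixth above F in this key is D.
Together with the bass F, this spells D minor in first inversion.

F, A, D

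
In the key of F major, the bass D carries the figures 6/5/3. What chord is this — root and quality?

The figures 6/5/3 indicate a seventh chord in first inversion.
In first inversion the root lies a sixth above the bass: a sixth above D in F major is Bb.
The chord tones are D, F, A, Bb, giving Bb major seventh.

Bb major seventh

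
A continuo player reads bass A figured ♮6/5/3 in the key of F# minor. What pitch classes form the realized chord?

A third above A in this key is C#.
A fifth above A in this key is E.
A sixth above A in this key is F#, made natural (F) by the ♮ figure.
Together with the bass A, this spells F augmented major seventh in first inversion.

A, C#, E, F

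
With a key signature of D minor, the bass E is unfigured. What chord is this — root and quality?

E diminished

An unfigured bass indicates a triad in root position.
In root position the bass is the root, so the root is E.
The chord tones are E, G, Bb, giving E diminished.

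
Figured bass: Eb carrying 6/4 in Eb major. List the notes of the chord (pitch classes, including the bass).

A fourth above Eb in this key is Ab.
A sixth above Eb in this key is C.
Together with the bass Eb, this spells Ab major in second inversion.

Eb, Ab, C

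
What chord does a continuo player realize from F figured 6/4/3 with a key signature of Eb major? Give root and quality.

Bb dominant seventh

The figures 6/4/3 indicate a seventh chord in second inversion.
In second inversion the root lies a fourth above the bass: a fourth above F in Eb major is Bb.
The chord tones are F, Ab, Bb, D, giving Bb dominant seventh.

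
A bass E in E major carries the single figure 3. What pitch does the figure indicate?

Counting 2 letter steps above E lands on G; in E major, that letter is G#.

G#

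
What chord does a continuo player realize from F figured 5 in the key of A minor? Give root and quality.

The figures 5 indicate a triad in root position.
In root position the bass is the root, so the root is F.
The chord tones are F, A, C, giving F major.

F major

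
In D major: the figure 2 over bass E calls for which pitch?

Counting 1 letter step above E lands on F; in D major, that letter is F#.

F#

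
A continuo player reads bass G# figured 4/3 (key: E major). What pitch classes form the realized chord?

The written figures 4/3 are shorthand for 6/4/3: the 6 is implied.
A third above G# in this key is B.
A fourth above G# in this key is C#.
A sixth above G# in this key is E.
Together with the bass G#, this spells C# minor seventh in second inversion.

G#, B, C#, E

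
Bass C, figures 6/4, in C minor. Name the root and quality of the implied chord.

F minor

The figures 6/4 indicate a triad in second inversion.
In second inversion the root lies a fourth above the bass: a fourth above C in C minor is F.
The chord tones are C, F, Ab, giving F minor.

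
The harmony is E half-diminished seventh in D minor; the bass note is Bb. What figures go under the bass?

Bb is the fifth of E half-diminished seventh, so the chord is in second inversion.
A seventh chord in second inversion is figured 6/4/3, conventionally abbreviated 4/3.

4/3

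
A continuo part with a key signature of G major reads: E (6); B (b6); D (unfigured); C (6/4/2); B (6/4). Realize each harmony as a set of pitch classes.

E, G, C | B, D, Gb | D, F#, A | C, D, F#, A | B, E, G

E (6/3): E, G, C.
B (b6/3): B, D, Gb.
D (5/3): D, F#, A.
C (6/4/2): C, D, F#, A.
B (6/4): B, E, G.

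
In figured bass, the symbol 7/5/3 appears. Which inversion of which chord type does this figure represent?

seventh chord, root position

Intervals of 7/5/3 above the bass form a seventh chord; the bass is the root, so this is root position.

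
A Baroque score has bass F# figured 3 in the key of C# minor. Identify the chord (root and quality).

F# minor

The figures 3 indicate a triad in root position.
In root position the bass is the root, so the root is F#.
The chord tones are F#, A, C#, giving F# minor.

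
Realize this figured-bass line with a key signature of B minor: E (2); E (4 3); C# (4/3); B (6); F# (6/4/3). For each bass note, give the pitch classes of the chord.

E (6/4/2): E, F#, A, C#.
E (6/4/3): E, G, A, C#.
C# (6/4/3): C#, E, F#, A.
B (6/3): B, D, G.
F# (6/4/3): F#, A, B, D.

E, F#, A, C# | E, G, A, C# | C#, E, F#, A | B, D, G | F#, A, B, D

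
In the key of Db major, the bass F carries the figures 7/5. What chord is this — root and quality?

F minor seventh

The figures 7/5 indicate a seventh chord in root position.
In root position the bass is the root, so the root is F.
The chord tones are F, Ab, C, Eb, giving F minor seventh.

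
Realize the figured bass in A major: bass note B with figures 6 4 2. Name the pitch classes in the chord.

A second above B in this key is C#.
A fourth above B in this key is E.
A sixth above B in this key is G#.
Together with the bass B, this spells C# minor seventh in third inversion.

B, C#, E, G#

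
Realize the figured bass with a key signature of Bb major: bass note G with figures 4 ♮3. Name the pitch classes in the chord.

The written figures 4 ♮3 are shorthand for 6/4/3: the 6 is implied.
A third above G in this key is Bb, made natural (B) by the ♮ figure.
A fourth above G in this key is C.
A sixth above G in this key is Eb.
Together with the bass G, this spells C minor-major seventh in second inversion.

G, B, C, Eb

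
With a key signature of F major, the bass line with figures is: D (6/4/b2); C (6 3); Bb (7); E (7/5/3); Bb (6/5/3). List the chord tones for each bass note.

D (6/4/b2): D, Eb, G, Bb.
C (6/3): C, E, A.
Bb (7/5/3): Bb, D, F, A.
E (7/5/3): E, G, Bb, D.
Bb (6/5/3): Bb, D, F, G.

D, Eb, G, Bb | C, E, A | Bb, D, F, A | E, G, Bb, D | Bb, D, F, G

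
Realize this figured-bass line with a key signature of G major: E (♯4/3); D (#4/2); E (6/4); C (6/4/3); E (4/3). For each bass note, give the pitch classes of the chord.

E (6/#4/3): E, G, A#, C.
D (6/#4/2): D, E, G#, B.
E (6/4): E, A, C.
C (6/4/3): C, E, F#, A.
E (6/4/3): E, G, A, C.

E, G, A#, C | D, E, G#, B | E, A, C | C, E, F#, A | E, G, A, C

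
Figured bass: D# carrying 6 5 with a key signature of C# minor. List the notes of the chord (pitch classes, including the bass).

The written figures 6 5 are shorthand for 6/5/3: the 3 is implied.
A third above D# in this key is F#.
A fifth above D# in this key is A.
A sixth above D# in this key is B.
Together with the bass D#, this spells B dominant seventh in first inversion.

D#, F#, A, B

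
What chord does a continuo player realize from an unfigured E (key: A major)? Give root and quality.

E major

An unfigured bass indicates a triad in root position.
In root position the bass is the root, so the root is E.
The chord tones are E, G#, B, giving E major.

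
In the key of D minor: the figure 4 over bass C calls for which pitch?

Counting 3 letter steps above C lands on F; in D minor, that letter is F.

F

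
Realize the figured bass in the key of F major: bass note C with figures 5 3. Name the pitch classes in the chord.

A third above C in this key is E.
A fifth above C in this key is G.
Together with the bass C, this spells C major in root position.

C, E, G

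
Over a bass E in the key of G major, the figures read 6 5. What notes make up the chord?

E, G, B, C

The written figures 6 5 are shorthand for 6/5/3: the 3 is implied.
A third above E in this key is G.
A fifth above E in this key is B.
A sixth above E in this key is C.
Together with the bass E, this spells C major seventh in first inversion.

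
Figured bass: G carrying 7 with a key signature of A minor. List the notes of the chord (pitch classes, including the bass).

The written figures 7 are shorthand for 7/5/3: the 5/3 are implied.
A third above G in this key is B.
A fifth above G in this key is D.
A seventh above G in this key is F.
Together with the bass G, this spells G dominant seventh in root position.

G, B, D, F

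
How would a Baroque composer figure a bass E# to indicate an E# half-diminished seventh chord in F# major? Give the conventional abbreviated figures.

E# is the root of E# half-diminished seventh, so the chord is in root position.
A seventh chord in root position is figured 7/5/3, conventionally abbreviated 7.

7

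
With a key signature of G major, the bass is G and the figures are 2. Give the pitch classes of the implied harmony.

G, A, C, E

The written figures 2 are shorthand for 6/4/2: the 6/4 are implied.
A second above G in this key is A.
A fourth above G in this key is C.
A sixth above G in this key is E.
Together with the bass G, this spells A minor seventh in third inversion.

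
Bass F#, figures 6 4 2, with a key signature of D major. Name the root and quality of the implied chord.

G major seventh

The figures 6 4 2 indicate a seventh chord in third inversion.
In third inversion the root lies a second above the bass: a second above F# in D major is G.
The chord tones are F#, G, B, D, giving G major seventh.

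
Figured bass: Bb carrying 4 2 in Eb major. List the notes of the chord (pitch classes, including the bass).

The written figures 4 2 are shorthand for 6/4/2: the 6 is implied.
A second above Bb in this key is C.
A fourth above Bb in this key is Eb.
A sixth above Bb in this key is G.
Together with the bass Bb, this spells C minor seventh in third inversion.

Bb, C, Eb, G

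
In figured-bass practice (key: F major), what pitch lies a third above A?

C

Counting 2 letter steps above A lands on C; in F major, that letter is C.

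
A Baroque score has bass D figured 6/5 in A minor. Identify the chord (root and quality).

The figures 6/5 indicate a seventh chord in first inversion.
In first inversion the root lies a sixth above the bass: a sixth above D in A minor is B.
The chord tones are D, F, A, B, giving B half-diminished seventh.

B half-diminished seventh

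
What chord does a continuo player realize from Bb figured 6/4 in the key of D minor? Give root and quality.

E diminished

The figures 6/4 indicate a triad in second inversion.
In second inversion the root lies a fourth above the bass: a fourth above Bb in D minor is E.
The chord tones are Bb, E, G, giving E diminished.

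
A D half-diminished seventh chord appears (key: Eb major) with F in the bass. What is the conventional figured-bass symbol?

F is the third of D half-diminished seventh, so the chord is in first inversion.
A seventh chord in first inversion is figured 6/5/3, conventionally abbreviated 6/5.

6/5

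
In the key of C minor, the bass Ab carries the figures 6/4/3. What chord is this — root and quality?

D half-diminished seventh

The figures 6/4/3 indicate a seventh chord in second inversion.
In second inversion the root lies a fourth above the bass: a fourth above Ab in C minor is D.
The chord tones are Ab, C, D, F, giving D half-diminished seventh.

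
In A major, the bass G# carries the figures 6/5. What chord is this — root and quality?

E dominant seventh

The figures 6/5 indicate a seventh chord in first inversion.
In first inversion the root lies a sixth above the bass: a sixth above G# in A major is E.
The chord tones are G#, B, D, E, giving E dominant seventh.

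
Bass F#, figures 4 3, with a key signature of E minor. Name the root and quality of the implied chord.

The figures 4 3 indicate a seventh chord in second inversion.
In second inversion the root lies a fourth above the bass: a fourth above F# in E minor is B.
The chord tones are F#, A, B, D, giving B minor seventh.

B minor seventh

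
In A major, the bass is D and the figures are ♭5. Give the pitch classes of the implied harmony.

The written figures ♭5 are shorthand for 5/3: the 3 is implied.
A third above D in this key is F#.
A fifth above D in this key is A, lowered to Ab by the flat.

D, F#, Ab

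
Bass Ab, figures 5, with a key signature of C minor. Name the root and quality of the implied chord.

Ab major

The figures 5 indicate a triad in root position.
In root position the bass is the root, so the root is Ab.
The chord tones are Ab, C, Eb, giving Ab major.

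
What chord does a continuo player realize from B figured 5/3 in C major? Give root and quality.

B diminished

The figures 5/3 indicate a triad in root position.
In root position the bass is the root, so the root is B.
The chord tones are B, D, F, giving B diminished.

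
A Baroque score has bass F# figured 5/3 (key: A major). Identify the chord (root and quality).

F# minor

The figures 5/3 indicate a triad in root position.
In root position the bass is the root, so the root is F#.
The chord tones are F#, A, C#, giving F# minor.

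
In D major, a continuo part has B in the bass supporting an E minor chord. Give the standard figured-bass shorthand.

B is the fifth of E minor, so the chord is in second inversion.
A triad in second inversion is figured 6/4, conventionally abbreviated 6/4.

6/4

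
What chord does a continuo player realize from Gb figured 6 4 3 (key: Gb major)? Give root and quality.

Cb major seventh

The figures 6 4 3 indicate a seventh chord in second inversion.
In second inversion the root lies a fourth above the bass: a fourth above Gb in Gb major is Cb.
The chord tones are Gb, Bb, Cb, Eb, giving Cb major seventh.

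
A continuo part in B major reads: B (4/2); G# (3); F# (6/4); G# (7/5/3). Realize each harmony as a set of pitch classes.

B, C#, E, G# | G#, B, D# | F#, B, D# | G#, B, D#, F#

B (6/4/2): B, C#, E, G#.
G# (5/3): G#, B, D#.
F# (6/4): F#, B, D#.
G# (7/5/3): G#, B, D#, F#.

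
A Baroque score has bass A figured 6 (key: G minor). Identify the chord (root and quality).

The figures 6 indicate a triad in first inversion.
In first inversion the root lies a sixth above the bass: a sixth above A in G minor is F.
The chord tones are A, C, F, giving F major.

F major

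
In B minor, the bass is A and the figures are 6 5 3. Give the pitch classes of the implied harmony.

A third above A in this key is C#.
A fifth above A in this key is E.
A sixth above A in this key is F#.
Together with the bass A, this spells F# minor seventh in first inversion.

A, C#, E, F#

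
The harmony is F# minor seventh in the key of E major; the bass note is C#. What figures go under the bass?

C# is the fifth of F# minor seventh, so the chord is in second inversion.
A seventh chord in second inversion is figured 6/4/3, conventionally abbreviated 4/3.

4/3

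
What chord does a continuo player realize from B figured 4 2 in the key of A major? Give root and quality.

C# minor seventh

The figures 4 2 indicate a seventh chord in third inversion.
In third inversion the root lies a second above the bass: a second above B in A major is C#.
The chord tones are B, C#, E, G#, giving C# minor seventh.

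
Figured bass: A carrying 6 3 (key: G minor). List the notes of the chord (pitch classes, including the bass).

A, C, F

A third above A in this key is C.
A sixth above A in this key is F.
Together with the bass A, this spells F major in first inversion.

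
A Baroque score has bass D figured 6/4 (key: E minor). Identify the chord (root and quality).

G major

The figures 6/4 indicate a triad in second inversion.
In second inversion the root lies a fourth above the bass: a fourth above D in E minor is G.
The chord tones are D, G, B, giving G major.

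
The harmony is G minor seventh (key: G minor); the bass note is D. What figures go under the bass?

4/3

D is the fifth of G minor seventh, so the chord is in second inversion.
A seventh chord in second inversion is figured 6/4/3, conventionally abbreviated 4/3.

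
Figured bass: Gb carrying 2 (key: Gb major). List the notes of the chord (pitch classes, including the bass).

Gb, Ab, Cb, Eb

The written figures 2 are shorthand for 6/4/2: the 6/4 are implied.
A second above Gb in this key is Ab.
A fourth above Gb in this key is Cb.
A sixth above Gb in this key is Eb.
Together with the bass Gb, this spells Ab minor seventh in third inversion.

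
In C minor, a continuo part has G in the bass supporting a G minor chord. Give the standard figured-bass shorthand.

G is the root of G minor, so the chord is in root position.
A triad in root position is figured 5/3, conventionally abbreviated (no figures — root-position triad).

no figures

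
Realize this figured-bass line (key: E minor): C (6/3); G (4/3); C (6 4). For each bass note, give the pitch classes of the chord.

C, E, A | G, B, C, E | C, F#, A

C (6/3): C, E, A.
G (6/4/3): G, B, C, E.
C (6/4): C, F#, A.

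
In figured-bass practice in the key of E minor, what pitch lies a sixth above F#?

D

Counting 5 letter steps above F# lands on D; in E minor, that letter is D.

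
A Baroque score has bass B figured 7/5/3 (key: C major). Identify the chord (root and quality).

B half-diminished seventh

The figures 7/5/3 indicate a seventh chord in root position.
In root position the bass is the root, so the root is B.
The chord tones are B, D, F, A, giving B half-diminished seventh.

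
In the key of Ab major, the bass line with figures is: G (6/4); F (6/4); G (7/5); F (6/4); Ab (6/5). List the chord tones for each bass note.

G, C, Eb | F, Bb, Db | G, Bb, Db, F | F, Bb, Db | Ab, C, Eb, F

G (6/4): G, C, Eb.
F (6/4): F, Bb, Db.
G (7/5/3): G, Bb, Db, F.
F (6/4): F, Bb, Db.
Ab (6/5/3): Ab, C, Eb, F.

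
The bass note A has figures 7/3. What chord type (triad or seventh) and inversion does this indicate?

seventh chord, root position

7/3 is shorthand for 7/5/3.
Intervals of 7/5/3 above the bass form a seventh chord; the bass is the root, so this is root position.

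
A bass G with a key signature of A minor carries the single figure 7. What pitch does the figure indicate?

Counting 6 letter steps above G lands on F; in A minor, that letter is F.

F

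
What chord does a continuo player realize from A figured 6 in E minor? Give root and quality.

F# diminished

The figures 6 indicate a triad in first inversion.
In first inversion the root lies a sixth above the bass: a sixth above A in E minor is F#.
The chord tones are A, C, F#, giving F# diminished.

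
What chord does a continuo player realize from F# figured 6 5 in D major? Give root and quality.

D major seventh

The figures 6 5 indicate a seventh chord in first inversion.
In first inversion the root lies a sixth above the bass: a sixth above F# in D major is D.
The chord tones are F#, A, C#, D, giving D major seventh.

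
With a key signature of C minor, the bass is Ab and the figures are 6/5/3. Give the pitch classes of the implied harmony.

A third above Ab in this key is C.
A fifth above Ab in this key is Eb.
A sixth above Ab in this key is F.
Together with the bass Ab, this spells F minor seventh in first inversion.

Ab, C, Eb, F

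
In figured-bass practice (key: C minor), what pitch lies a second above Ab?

Counting 1 letter step above Ab lands on B; in C minor, that letter is Bb.

Bb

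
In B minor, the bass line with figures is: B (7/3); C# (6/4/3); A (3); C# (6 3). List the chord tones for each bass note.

B (7/5/3): B, D, F#, A.
C# (6/4/3): C#, E, F#, A.
A (5/3): A, C#, E.
C# (6/3): C#, E, A.

B, D, F#, A | C#, E, F#, A | A, C#, E | C#, E, A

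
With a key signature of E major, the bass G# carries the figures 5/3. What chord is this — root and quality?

G# minor

The figures 5/3 indicate a triad in root position.
In root position the bass is the root, so the root is G#.
The chord tones are G#, B, D#, giving G# minor.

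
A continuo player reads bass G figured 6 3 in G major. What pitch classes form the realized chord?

G, B, E

A third above G in this key is B.
A sixth above G in this key is E.
Together with the bass G, this spells E minor in first inversion.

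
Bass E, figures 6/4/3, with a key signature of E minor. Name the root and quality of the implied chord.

The figures 6/4/3 indicate a seventh chord in second inversion.
In second inversion the root lies a fourth above the bass: a fourth above E in E minor is A.
The chord tones are E, G, A, C, giving A minor seventh.

A minor seventh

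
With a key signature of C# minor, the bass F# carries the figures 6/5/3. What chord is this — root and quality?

The figures 6/5/3 indicate a seventh chord in first inversion.
In first inversion the root lies a sixth above the bass: a sixth above F# in C# minor is D#.
The chord tones are F#, A, C#, D#, giving D# half-diminished seventh.

D# half-diminished seventh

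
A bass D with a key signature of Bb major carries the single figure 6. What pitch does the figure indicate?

Counting 5 letter steps above D lands on B; in Bb major, that letter is Bb.

Bb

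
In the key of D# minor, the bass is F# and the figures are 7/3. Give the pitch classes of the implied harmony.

The written figures 7/3 are shorthand for 7/5/3: the 5 is implied.
A third above F# in this key is A#.
A fifth above F# in this key is C#.
A seventh above F# in this key is E#.
Together with the bass F#, this spells F# major seventh in root position.

F#, A#, C#, E#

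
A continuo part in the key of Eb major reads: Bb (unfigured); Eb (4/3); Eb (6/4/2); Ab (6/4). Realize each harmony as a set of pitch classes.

Bb, D, F | Eb, G, Ab, C | Eb, F, Ab, C | Ab, D, F

Bb (5/3): Bb, D, F.
Eb (6/4/3): Eb, G, Ab, C.
Eb (6/4/2): Eb, F, Ab, C.
Ab (6/4): Ab, D, F.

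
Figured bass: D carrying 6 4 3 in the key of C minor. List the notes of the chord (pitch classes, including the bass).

D, F, G, Bb

A third above D in this key is F.
A fourth above D in this key is G.
A sixth above D in this key is Bb.
Together with the bass D, this spells G minor seventh in second inversion.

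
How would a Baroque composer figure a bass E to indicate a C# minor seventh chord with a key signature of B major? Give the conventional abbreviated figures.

E is the third of C# minor seventh, so the chord is in first inversion.
A seventh chord in first inversion is figured 6/5/3, conventionally abbreviated 6/5.

6/5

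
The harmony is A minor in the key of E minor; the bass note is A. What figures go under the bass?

no figures

A is the root of A minor, so the chord is in root position.
A triad in root position is figured 5/3, conventionally abbreviated (no figures — root-position triad).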